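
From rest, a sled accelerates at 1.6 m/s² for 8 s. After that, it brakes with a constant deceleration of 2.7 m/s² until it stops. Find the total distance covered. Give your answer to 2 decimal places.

81.54 m

Phase 1 (accelerating): v₀ = 0 m/s, a = 1.6 m/s².
v = v₀ + at = 0 + (1.6)(8) = 12.8 m/s
Δx = v₀t + ½at² = 0·8 + 0.5·1.6·8² = 51.2 m

Phase 2 (decelerating): v₀ = 12.8 m/s, a = -2.7 m/s².
v = v₀ + at → t = (0 − 12.8) / -2.7 = 4.74 s
v² = v₀² + 2aΔx → Δx = (0² − 12.8²)/(2·-2.7) = 30.3 m
Total distance = 51.2 + 30.3 = 81.5 m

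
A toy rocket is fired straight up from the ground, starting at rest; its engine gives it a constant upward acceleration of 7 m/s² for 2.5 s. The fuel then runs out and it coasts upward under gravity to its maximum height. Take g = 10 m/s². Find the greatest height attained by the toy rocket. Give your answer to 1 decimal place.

Phase 1 (powered ascent): v₀ = 0 m/s, a = 7 m/s².
v = v₀ + at = 0 + (7)(2.5) = 17.5 m/s
Δx = v₀t + ½at² = 0·2.5 + 0.5·7·2.5² = 21.9 m

Phase 2 (coasting upward): v₀ = 17.5 m/s, a = -10 m/s².
v = v₀ + at → t = (0 − 17.5) / -10 = 1.75 s
v² = v₀² + 2aΔx → Δx = (0² − 17.5²)/(2·-10) = 15.3 m
Maximum height = 21.9 + 15.3 = 37.2 m

37.2 m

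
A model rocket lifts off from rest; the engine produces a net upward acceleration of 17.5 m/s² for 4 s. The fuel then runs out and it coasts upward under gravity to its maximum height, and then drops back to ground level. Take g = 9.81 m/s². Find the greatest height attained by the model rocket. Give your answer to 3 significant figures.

390 m

Phase 1 (powered ascent): v₀ = 0 m/s, a = 17.5 m/s².
v = v₀ + at = 0 + (17.5)(4) = 70.0 m/s
Δx = v₀t + ½at² = 0·4 + 0.5·17.5·4² = 140 m

Phase 2 (coasting upward): v₀ = 70.0 m/s, a = -9.81 m/s².
v = v₀ + at → t = (0 − 70.0) / -9.81 = 7.14 s
v² = v₀² + 2aΔx → Δx = (0² − 70.0²)/(2·-9.81) = 250 m
Maximum height = 140 + 250 = 390 m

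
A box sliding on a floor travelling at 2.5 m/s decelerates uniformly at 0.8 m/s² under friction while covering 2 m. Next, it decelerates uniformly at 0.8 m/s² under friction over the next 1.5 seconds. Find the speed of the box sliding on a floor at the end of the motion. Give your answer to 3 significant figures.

Phase 1 (decelerating): v₀ = 2.50 m/s, a = -0.8 m/s².
v² = v₀² + 2aΔx = 2.50² + 2·-0.8·2 = 3.05 → v = 1.75 m/s
t = (v − v₀)/a = (1.75 − 2.50)/-0.8 = 0.942 s

Phase 2 (decelerating): v₀ = 1.75 m/s, a = -0.8 m/s².
v = v₀ + at = 1.75 + (-0.8)(1.5) = 0.546 m/s
Δx = v₀t + ½at² = 1.75·1.5 + 0.5·-0.8·1.5² = 1.72 m
Final speed = 0.546 m/s

0.546 m/s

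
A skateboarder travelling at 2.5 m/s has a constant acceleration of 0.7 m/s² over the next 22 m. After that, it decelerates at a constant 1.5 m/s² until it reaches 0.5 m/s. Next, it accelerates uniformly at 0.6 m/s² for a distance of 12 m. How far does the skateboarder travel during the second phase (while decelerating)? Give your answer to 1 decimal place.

12.3 m

Phase 1 (accelerating): v₀ = 2.50 m/s, a = 0.7 m/s².
v² = v₀² + 2aΔx = 2.50² + 2·0.7·22 = 37.0 → v = 6.09 m/s
t = (v − v₀)/a = (6.09 − 2.50)/0.7 = 5.12 s

Phase 2 (decelerating): v₀ = 6.09 m/s, a = -1.5 m/s².
v = v₀ + at → t = (0.5 − 6.09) / -1.5 = 3.72 s
v² = v₀² + 2aΔx → Δx = (0.5² − 6.09²)/(2·-1.5) = 12.3 m
Distance in phase 2 = 12.3 m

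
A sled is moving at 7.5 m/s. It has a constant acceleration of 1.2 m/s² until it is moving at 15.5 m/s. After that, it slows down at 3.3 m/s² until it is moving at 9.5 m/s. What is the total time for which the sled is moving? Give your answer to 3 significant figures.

8.48 s

Phase 1 (accelerating): v₀ = 7.50 m/s, a = 1.2 m/s².
v = v₀ + at → t = (15.5 − 7.50) / 1.2 = 6.67 s
v² = v₀² + 2aΔx → Δx = (15.5² − 7.50²)/(2·1.2) = 76.7 m

Phase 2 (decelerating): v₀ = 15.5 m/s, a = -3.3 m/s².
v = v₀ + at → t = (9.5 − 15.5) / -3.3 = 1.82 s
v² = v₀² + 2aΔx → Δx = (9.5² − 15.5²)/(2·-3.3) = 22.7 m
Total time = 6.67 + 1.82 = 8.48 s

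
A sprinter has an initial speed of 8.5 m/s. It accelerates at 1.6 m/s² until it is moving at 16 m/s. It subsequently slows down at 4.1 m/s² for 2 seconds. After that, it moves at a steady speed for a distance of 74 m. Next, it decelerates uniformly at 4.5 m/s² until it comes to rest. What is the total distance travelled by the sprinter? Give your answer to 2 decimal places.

Phase 1 (accelerating): v₀ = 8.50 m/s, a = 1.6 m/s².
v = v₀ + at → t = (16 − 8.50) / 1.6 = 4.69 s
v² = v₀² + 2aΔx → Δx = (16² − 8.50²)/(2·1.6) = 57.4 m

Phase 2 (decelerating): v₀ = 16.0 m/s, a = -4.1 m/s².
v = v₀ + at = 16.0 + (-4.1)(2) = 7.80 m/s
Δx = v₀t + ½at² = 16.0·2 + 0.5·-4.1·2² = 23.8 m

Phase 3 (constant speed): v₀ = 7.80 m/s, a = 0 m/s².
Constant speed: t = d/v = 74/7.80 = 9.49 s

Phase 4 (decelerating): v₀ = 7.80 m/s, a = -4.5 m/s².
v = v₀ + at → t = (0 − 7.80) / -4.5 = 1.73 s
v² = v₀² + 2aΔx → Δx = (0² − 7.80²)/(2·-4.5) = 6.76 m
Total distance = 57.4 + 23.8 + 74.0 + 6.76 = 162 m

161.98 m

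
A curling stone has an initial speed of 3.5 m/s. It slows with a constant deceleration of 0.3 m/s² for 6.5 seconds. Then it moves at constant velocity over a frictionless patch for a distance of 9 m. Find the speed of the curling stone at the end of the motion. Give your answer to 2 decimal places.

1.55 m/s

Phase 1 (decelerating): v₀ = 3.50 m/s, a = -0.3 m/s².
v = v₀ + at = 3.50 + (-0.3)(6.5) = 1.55 m/s
Δx = v₀t + ½at² = 3.50·6.5 + 0.5·-0.3·6.5² = 16.4 m

Phase 2 (constant speed): v₀ = 1.55 m/s, a = 0 m/s².
Constant speed: t = d/v = 9/1.55 = 5.81 s
Final speed = 1.55 m/s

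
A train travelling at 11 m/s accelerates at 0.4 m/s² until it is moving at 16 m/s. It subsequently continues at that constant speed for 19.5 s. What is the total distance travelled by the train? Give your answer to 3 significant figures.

Phase 1 (accelerating): v₀ = 11.0 m/s, a = 0.4 m/s².
v = v₀ + at → t = (16 − 11.0) / 0.4 = 12.5 s
v² = v₀² + 2aΔx → Δx = (16² − 11.0²)/(2·0.4) = 169 m

Phase 2 (constant speed): v₀ = 16.0 m/s, a = 0 m/s².
v = v₀ + at = 16.0 + (0)(19.5) = 16.0 m/s
Δx = v₀t + ½at² = 16.0·19.5 + 0.5·0·19.5² = 312 m
Total distance = 169 + 312 = 481 m

481 m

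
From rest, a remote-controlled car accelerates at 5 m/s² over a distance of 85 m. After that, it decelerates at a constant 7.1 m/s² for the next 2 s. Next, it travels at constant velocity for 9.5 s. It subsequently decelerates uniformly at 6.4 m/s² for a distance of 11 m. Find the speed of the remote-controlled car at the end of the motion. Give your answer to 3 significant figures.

Phase 1 (accelerating): v₀ = 0 m/s, a = 5 m/s².
v² = v₀² + 2aΔx = 0² + 2·5·85 = 850 → v = 29.2 m/s
t = (v − v₀)/a = (29.2 − 0)/5 = 5.83 s

Phase 2 (decelerating): v₀ = 29.2 m/s, a = -7.1 m/s².
v = v₀ + at = 29.2 + (-7.1)(2) = 15.0 m/s
Δx = v₀t + ½at² = 29.2·2 + 0.5·-7.1·2² = 44.1 m

Phase 3 (constant speed): v₀ = 15.0 m/s, a = 0 m/s².
v = v₀ + at = 15.0 + (0)(9.5) = 15.0 m/s
Δx = v₀t + ½at² = 15.0·9.5 + 0.5·0·9.5² = 142 m

Phase 4 (decelerating): v₀ = 15.0 m/s, a = -6.4 m/s².
v² = v₀² + 2aΔx = 15.0² + 2·-6.4·11 = 82.8 → v = 9.10 m/s
t = (v − v₀)/a = (9.10 − 15.0)/-6.4 = 0.915 s
Final speed = 9.10 m/s

9.10 m/s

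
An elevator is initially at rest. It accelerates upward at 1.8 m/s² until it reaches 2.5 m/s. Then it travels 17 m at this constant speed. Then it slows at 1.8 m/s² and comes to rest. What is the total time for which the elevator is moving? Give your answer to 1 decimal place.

9.6 s

Phase 1 (accelerating): v₀ = 0 m/s, a = 1.8 m/s².
v = v₀ + at → t = (2.5 − 0) / 1.8 = 1.39 s
v² = v₀² + 2aΔx → Δx = (2.5² − 0²)/(2·1.8) = 1.74 m

Phase 2 (constant speed): v₀ = 2.50 m/s, a = 0 m/s².
Constant speed: t = d/v = 17/2.50 = 6.80 s

Phase 3 (decelerating): v₀ = 2.50 m/s, a = -1.8 m/s².
v = v₀ + at → t = (0 − 2.50) / -1.8 = 1.39 s
v² = v₀² + 2aΔx → Δx = (0² − 2.50²)/(2·-1.8) = 1.74 m
Total time = 1.39 + 6.80 + 1.39 = 9.58 s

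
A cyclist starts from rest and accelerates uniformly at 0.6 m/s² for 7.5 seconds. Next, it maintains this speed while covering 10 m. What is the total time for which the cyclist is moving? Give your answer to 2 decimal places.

9.72 s

Phase 1 (accelerating): v₀ = 0 m/s, a = 0.6 m/s².
v = v₀ + at = 0 + (0.6)(7.5) = 4.50 m/s
Δx = v₀t + ½at² = 0·7.5 + 0.5·0.6·7.5² = 16.9 m

Phase 2 (constant speed): v₀ = 4.50 m/s, a = 0 m/s².
Constant speed: t = d/v = 10/4.50 = 2.22 s
Total time = 7.50 + 2.22 = 9.72 s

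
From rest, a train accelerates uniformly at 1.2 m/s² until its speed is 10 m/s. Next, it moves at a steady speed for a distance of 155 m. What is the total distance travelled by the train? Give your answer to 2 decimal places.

196.67 m

Phase 1 (accelerating): v₀ = 0 m/s, a = 1.2 m/s².
v = v₀ + at → t = (10 − 0) / 1.2 = 8.33 s
v² = v₀² + 2aΔx → Δx = (10² − 0²)/(2·1.2) = 41.7 m

Phase 2 (constant speed): v₀ = 10.0 m/s, a = 0 m/s².
Constant speed: t = d/v = 155/10.0 = 15.5 s
Total distance = 41.7 + 155 = 197 m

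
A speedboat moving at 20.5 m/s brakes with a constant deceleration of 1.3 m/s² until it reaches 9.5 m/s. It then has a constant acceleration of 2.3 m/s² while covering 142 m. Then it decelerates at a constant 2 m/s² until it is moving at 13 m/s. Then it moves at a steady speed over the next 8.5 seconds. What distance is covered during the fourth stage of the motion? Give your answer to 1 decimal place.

Phase 1 (decelerating): v₀ = 20.5 m/s, a = -1.3 m/s².
v = v₀ + at → t = (9.5 − 20.5) / -1.3 = 8.46 s
v² = v₀² + 2aΔx → Δx = (9.5² − 20.5²)/(2·-1.3) = 127 m

Phase 2 (accelerating): v₀ = 9.50 m/s, a = 2.3 m/s².
v² = v₀² + 2aΔx = 9.50² + 2·2.3·142 = 743 → v = 27.3 m/s
t = (v − v₀)/a = (27.3 − 9.50)/2.3 = 7.72 s

Phase 3 (decelerating): v₀ = 27.3 m/s, a = -2 m/s².
v = v₀ + at → t = (13 − 27.3) / -2 = 7.13 s
v² = v₀² + 2aΔx → Δx = (13² − 27.3²)/(2·-2) = 144 m

Phase 4 (constant speed): v₀ = 13.0 m/s, a = 0 m/s².
v = v₀ + at = 13.0 + (0)(8.5) = 13.0 m/s
Δx = v₀t + ½at² = 13.0·8.5 + 0.5·0·8.5² = 110 m
Distance in phase 4 = 110 m

110.5 m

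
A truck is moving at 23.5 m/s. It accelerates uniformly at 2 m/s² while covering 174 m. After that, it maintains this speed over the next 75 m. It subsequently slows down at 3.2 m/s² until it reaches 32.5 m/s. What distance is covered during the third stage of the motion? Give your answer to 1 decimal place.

Phase 1 (accelerating): v₀ = 23.5 m/s, a = 2 m/s².
v² = v₀² + 2aΔx = 23.5² + 2·2·174 = 1250 → v = 35.3 m/s
t = (v − v₀)/a = (35.3 − 23.5)/2 = 5.92 s

Phase 2 (constant speed): v₀ = 35.3 m/s, a = 0 m/s².
Constant speed: t = d/v = 75/35.3 = 2.12 s

Phase 3 (decelerating): v₀ = 35.3 m/s, a = -3.2 m/s².
v = v₀ + at → t = (32.5 − 35.3) / -3.2 = 0.885 s
v² = v₀² + 2aΔx → Δx = (32.5² − 35.3²)/(2·-3.2) = 30.0 m
Distance in phase 3 = 30.0 m

30.0 m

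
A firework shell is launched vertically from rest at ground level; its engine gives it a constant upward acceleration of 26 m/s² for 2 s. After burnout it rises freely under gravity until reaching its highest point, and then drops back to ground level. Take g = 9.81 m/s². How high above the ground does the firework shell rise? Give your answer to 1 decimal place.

Phase 1 (powered ascent): v₀ = 0 m/s, a = 26 m/s².
v = v₀ + at = 0 + (26)(2) = 52.0 m/s
Δx = v₀t + ½at² = 0·2 + 0.5·26·2² = 52.0 m

Phase 2 (coasting upward): v₀ = 52.0 m/s, a = -9.81 m/s².
v = v₀ + at → t = (0 − 52.0) / -9.81 = 5.30 s
v² = v₀² + 2aΔx → Δx = (0² − 52.0²)/(2·-9.81) = 138 m
Maximum height = 52.0 + 138 = 190 m

189.8 m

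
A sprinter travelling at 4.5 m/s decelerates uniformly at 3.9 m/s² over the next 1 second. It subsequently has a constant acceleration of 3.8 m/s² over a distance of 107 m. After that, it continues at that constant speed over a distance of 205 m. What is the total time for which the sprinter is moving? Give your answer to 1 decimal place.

Phase 1 (decelerating): v₀ = 4.50 m/s, a = -3.9 m/s².
v = v₀ + at = 4.50 + (-3.9)(1) = 0.600 m/s
Δx = v₀t + ½at² = 4.50·1 + 0.5·-3.9·1² = 2.55 m

Phase 2 (accelerating): v₀ = 0.600 m/s, a = 3.8 m/s².
v² = v₀² + 2aΔx = 0.600² + 2·3.8·107 = 814 → v = 28.5 m/s
t = (v − v₀)/a = (28.5 − 0.600)/3.8 = 7.35 s

Phase 3 (constant speed): v₀ = 28.5 m/s, a = 0 m/s².
Constant speed: t = d/v = 205/28.5 = 7.19 s
Total time = 1.00 + 7.35 + 7.19 = 15.5 s

15.5 s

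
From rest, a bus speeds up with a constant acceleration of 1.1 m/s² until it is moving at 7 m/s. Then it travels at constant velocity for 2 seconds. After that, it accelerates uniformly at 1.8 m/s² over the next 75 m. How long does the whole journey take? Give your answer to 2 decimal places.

14.40 s

Phase 1 (accelerating): v₀ = 0 m/s, a = 1.1 m/s².
v = v₀ + at → t = (7 − 0) / 1.1 = 6.36 s
v² = v₀² + 2aΔx → Δx = (7² − 0²)/(2·1.1) = 22.3 m

Phase 2 (constant speed): v₀ = 7.00 m/s, a = 0 m/s².
v = v₀ + at = 7.00 + (0)(2) = 7.00 m/s
Δx = v₀t + ½at² = 7.00·2 + 0.5·0·2² = 14.0 m

Phase 3 (accelerating): v₀ = 7.00 m/s, a = 1.8 m/s².
v² = v₀² + 2aΔx = 7.00² + 2·1.8·75 = 319 → v = 17.9 m/s
t = (v − v₀)/a = (17.9 − 7.00)/1.8 = 6.03 s
Total time = 6.36 + 2.00 + 6.03 = 14.4 s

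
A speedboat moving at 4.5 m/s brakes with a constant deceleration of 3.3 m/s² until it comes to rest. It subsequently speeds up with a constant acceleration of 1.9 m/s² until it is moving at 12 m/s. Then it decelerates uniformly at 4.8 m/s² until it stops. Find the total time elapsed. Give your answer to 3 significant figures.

Phase 1 (decelerating): v₀ = 4.50 m/s, a = -3.3 m/s².
v = v₀ + at → t = (0 − 4.50) / -3.3 = 1.36 s
v² = v₀² + 2aΔx → Δx = (0² − 4.50²)/(2·-3.3) = 3.07 m

Phase 2 (accelerating): v₀ = 0 m/s, a = 1.9 m/s².
v = v₀ + at → t = (12 − 0) / 1.9 = 6.32 s
v² = v₀² + 2aΔx → Δx = (12² − 0²)/(2·1.9) = 37.9 m

Phase 3 (decelerating): v₀ = 12.0 m/s, a = -4.8 m/s².
v = v₀ + at → t = (0 − 12.0) / -4.8 = 2.50 s
v² = v₀² + 2aΔx → Δx = (0² − 12.0²)/(2·-4.8) = 15.0 m
Total time = 1.36 + 6.32 + 2.50 = 10.2 s

10.2 s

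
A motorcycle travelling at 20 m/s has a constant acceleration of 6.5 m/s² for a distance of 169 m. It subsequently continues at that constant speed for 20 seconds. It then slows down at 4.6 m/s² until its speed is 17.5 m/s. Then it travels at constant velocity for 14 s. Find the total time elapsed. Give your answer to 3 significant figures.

Phase 1 (accelerating): v₀ = 20.0 m/s, a = 6.5 m/s².
v² = v₀² + 2aΔx = 20.0² + 2·6.5·169 = 2600 → v = 51.0 m/s
t = (v − v₀)/a = (51.0 − 20.0)/6.5 = 4.76 s

Phase 2 (constant speed): v₀ = 51.0 m/s, a = 0 m/s².
v = v₀ + at = 51.0 + (0)(20) = 51.0 m/s
Δx = v₀t + ½at² = 51.0·20 + 0.5·0·20² = 1020 m

Phase 3 (decelerating): v₀ = 51.0 m/s, a = -4.6 m/s².
v = v₀ + at → t = (17.5 − 51.0) / -4.6 = 7.27 s
v² = v₀² + 2aΔx → Δx = (17.5² − 51.0²)/(2·-4.6) = 249 m

Phase 4 (constant speed): v₀ = 17.5 m/s, a = 0 m/s².
v = v₀ + at = 17.5 + (0)(14) = 17.5 m/s
Δx = v₀t + ½at² = 17.5·14 + 0.5·0·14² = 245 m
Total time = 4.76 + 20.0 + 7.27 + 14.0 = 46.0 s

46.0 s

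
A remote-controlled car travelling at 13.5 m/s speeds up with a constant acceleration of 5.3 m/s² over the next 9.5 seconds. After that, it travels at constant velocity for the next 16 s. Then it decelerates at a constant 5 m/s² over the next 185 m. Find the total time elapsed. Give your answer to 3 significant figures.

Phase 1 (accelerating): v₀ = 13.5 m/s, a = 5.3 m/s².
v = v₀ + at = 13.5 + (5.3)(9.5) = 63.9 m/s
Δx = v₀t + ½at² = 13.5·9.5 + 0.5·5.3·9.5² = 367 m

Phase 2 (constant speed): v₀ = 63.9 m/s, a = 0 m/s².
v = v₀ + at = 63.9 + (0)(16) = 63.9 m/s
Δx = v₀t + ½at² = 63.9·16 + 0.5·0·16² = 1020 m

Phase 3 (decelerating): v₀ = 63.9 m/s, a = -5 m/s².
v² = v₀² + 2aΔx = 63.9² + 2·-5·185 = 2230 → v = 47.2 m/s
t = (v − v₀)/a = (47.2 − 63.9)/-5 = 3.33 s
Total time = 9.50 + 16.0 + 3.33 = 28.8 s

28.8 s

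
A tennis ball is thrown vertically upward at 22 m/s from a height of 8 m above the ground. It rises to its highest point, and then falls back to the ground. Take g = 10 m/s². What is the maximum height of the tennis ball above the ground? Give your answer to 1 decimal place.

Phase 1 (rising): v₀ = 22.0 m/s, a = -10 m/s².
v = v₀ + at → t = (0 − 22.0) / -10 = 2.20 s
v² = v₀² + 2aΔx → Δx = (0² − 22.0²)/(2·-10) = 24.2 m
Maximum height = 8 + 24.2 = 32.2 m

32.2 m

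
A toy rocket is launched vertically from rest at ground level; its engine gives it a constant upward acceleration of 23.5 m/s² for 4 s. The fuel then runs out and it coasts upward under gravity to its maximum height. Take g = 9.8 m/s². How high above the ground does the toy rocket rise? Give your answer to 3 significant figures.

639 m

Phase 1 (powered ascent): v₀ = 0 m/s, a = 23.5 m/s².
v = v₀ + at = 0 + (23.5)(4) = 94.0 m/s
Δx = v₀t + ½at² = 0·4 + 0.5·23.5·4² = 188 m

Phase 2 (coasting upward): v₀ = 94.0 m/s, a = -9.8 m/s².
v = v₀ + at → t = (0 − 94.0) / -9.8 = 9.59 s
v² = v₀² + 2aΔx → Δx = (0² − 94.0²)/(2·-9.8) = 451 m
Maximum height = 188 + 451 = 639 m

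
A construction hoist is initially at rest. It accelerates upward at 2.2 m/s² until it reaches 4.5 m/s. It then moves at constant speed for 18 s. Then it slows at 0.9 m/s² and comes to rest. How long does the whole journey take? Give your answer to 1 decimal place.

Phase 1 (accelerating): v₀ = 0 m/s, a = 2.2 m/s².
v = v₀ + at → t = (4.5 − 0) / 2.2 = 2.05 s
v² = v₀² + 2aΔx → Δx = (4.5² − 0²)/(2·2.2) = 4.60 m

Phase 2 (constant speed): v₀ = 4.50 m/s, a = 0 m/s².
v = v₀ + at = 4.50 + (0)(18) = 4.50 m/s
Δx = v₀t + ½at² = 4.50·18 + 0.5·0·18² = 81.0 m

Phase 3 (decelerating): v₀ = 4.50 m/s, a = -0.9 m/s².
v = v₀ + at → t = (0 − 4.50) / -0.9 = 5.00 s
v² = v₀² + 2aΔx → Δx = (0² − 4.50²)/(2·-0.9) = 11.2 m
Total time = 2.05 + 18.0 + 5.00 = 25.0 s

25.0 s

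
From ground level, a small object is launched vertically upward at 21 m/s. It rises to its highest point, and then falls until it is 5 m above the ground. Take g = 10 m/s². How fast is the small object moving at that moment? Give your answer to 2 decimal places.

Phase 1 (rising): v₀ = 21.0 m/s, a = -10 m/s².
v = v₀ + at → t = (0 − 21.0) / -10 = 2.10 s
v² = v₀² + 2aΔx → Δx = (0² − 21.0²)/(2·-10) = 22.1 m

Phase 2 (falling): v₀ = 0 m/s, a = -10 m/s².
Falls 17.1 m from rest: t = √(2·17.1/10) = 1.85 s; v = g·t = 18.5 m/s.
Final speed = 18.5 m/s

18.47 m/s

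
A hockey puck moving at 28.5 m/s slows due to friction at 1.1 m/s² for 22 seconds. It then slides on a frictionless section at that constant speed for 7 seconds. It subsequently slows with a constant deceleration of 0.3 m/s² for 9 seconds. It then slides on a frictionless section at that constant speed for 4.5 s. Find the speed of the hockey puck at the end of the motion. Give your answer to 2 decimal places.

1.60 m/s

Phase 1 (decelerating): v₀ = 28.5 m/s, a = -1.1 m/s².
v = v₀ + at = 28.5 + (-1.1)(22) = 4.30 m/s
Δx = v₀t + ½at² = 28.5·22 + 0.5·-1.1·22² = 361 m

Phase 2 (constant speed): v₀ = 4.30 m/s, a = 0 m/s².
v = v₀ + at = 4.30 + (0)(7) = 4.30 m/s
Δx = v₀t + ½at² = 4.30·7 + 0.5·0·7² = 30.1 m

Phase 3 (decelerating): v₀ = 4.30 m/s, a = -0.3 m/s².
v = v₀ + at = 4.30 + (-0.3)(9) = 1.60 m/s
Δx = v₀t + ½at² = 4.30·9 + 0.5·-0.3·9² = 26.5 m

Phase 4 (constant speed): v₀ = 1.60 m/s, a = 0 m/s².
v = v₀ + at = 1.60 + (0)(4.5) = 1.60 m/s
Δx = v₀t + ½at² = 1.60·4.5 + 0.5·0·4.5² = 7.20 m
Final speed = 1.60 m/s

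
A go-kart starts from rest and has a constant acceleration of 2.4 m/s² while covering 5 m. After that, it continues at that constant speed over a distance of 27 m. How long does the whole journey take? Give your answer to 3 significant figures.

7.55 s

Phase 1 (accelerating): v₀ = 0 m/s, a = 2.4 m/s².
v² = v₀² + 2aΔx = 0² + 2·2.4·5 = 24.0 → v = 4.90 m/s
t = (v − v₀)/a = (4.90 − 0)/2.4 = 2.04 s

Phase 2 (constant speed): v₀ = 4.90 m/s, a = 0 m/s².
Constant speed: t = d/v = 27/4.90 = 5.51 s
Total time = 2.04 + 5.51 = 7.55 s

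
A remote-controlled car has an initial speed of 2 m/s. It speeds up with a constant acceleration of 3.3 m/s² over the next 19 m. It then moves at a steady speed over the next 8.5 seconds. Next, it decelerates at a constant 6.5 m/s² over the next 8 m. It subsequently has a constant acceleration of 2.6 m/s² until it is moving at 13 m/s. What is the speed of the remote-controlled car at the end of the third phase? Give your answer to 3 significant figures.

5.04 m/s

Phase 1 (accelerating): v₀ = 2.00 m/s, a = 3.3 m/s².
v² = v₀² + 2aΔx = 2.00² + 2·3.3·19 = 129 → v = 11.4 m/s
t = (v − v₀)/a = (11.4 − 2.00)/3.3 = 2.84 s

Phase 2 (constant speed): v₀ = 11.4 m/s, a = 0 m/s².
v = v₀ + at = 11.4 + (0)(8.5) = 11.4 m/s
Δx = v₀t + ½at² = 11.4·8.5 + 0.5·0·8.5² = 96.7 m

Phase 3 (decelerating): v₀ = 11.4 m/s, a = -6.5 m/s².
v² = v₀² + 2aΔx = 11.4² + 2·-6.5·8 = 25.4 → v = 5.04 m/s
t = (v − v₀)/a = (5.04 − 11.4)/-6.5 = 0.975 s
Speed at end of phase 3 = 5.04 m/s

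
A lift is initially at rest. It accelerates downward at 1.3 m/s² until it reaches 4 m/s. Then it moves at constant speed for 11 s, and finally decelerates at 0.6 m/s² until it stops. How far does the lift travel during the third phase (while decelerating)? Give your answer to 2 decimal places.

Phase 1 (accelerating): v₀ = 0 m/s, a = 1.3 m/s².
v = v₀ + at → t = (4 − 0) / 1.3 = 3.08 s
v² = v₀² + 2aΔx → Δx = (4² − 0²)/(2·1.3) = 6.15 m

Phase 2 (constant speed): v₀ = 4.00 m/s, a = 0 m/s².
v = v₀ + at = 4.00 + (0)(11) = 4.00 m/s
Δx = v₀t + ½at² = 4.00·11 + 0.5·0·11² = 44.0 m

Phase 3 (decelerating): v₀ = 4.00 m/s, a = -0.6 m/s².
v = v₀ + at → t = (0 − 4.00) / -0.6 = 6.67 s
v² = v₀² + 2aΔx → Δx = (0² − 4.00²)/(2·-0.6) = 13.3 m
Distance in phase 3 = 13.3 m

13.33 m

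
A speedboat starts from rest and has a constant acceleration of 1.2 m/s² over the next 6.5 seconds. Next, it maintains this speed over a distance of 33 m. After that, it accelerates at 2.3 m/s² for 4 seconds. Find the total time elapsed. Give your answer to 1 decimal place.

Phase 1 (accelerating): v₀ = 0 m/s, a = 1.2 m/s².
v = v₀ + at = 0 + (1.2)(6.5) = 7.80 m/s
Δx = v₀t + ½at² = 0·6.5 + 0.5·1.2·6.5² = 25.3 m

Phase 2 (constant speed): v₀ = 7.80 m/s, a = 0 m/s².
Constant speed: t = d/v = 33/7.80 = 4.23 s

Phase 3 (accelerating): v₀ = 7.80 m/s, a = 2.3 m/s².
v = v₀ + at = 7.80 + (2.3)(4) = 17.0 m/s
Δx = v₀t + ½at² = 7.80·4 + 0.5·2.3·4² = 49.6 m
Total time = 6.50 + 4.23 + 4.00 = 14.7 s

14.7 s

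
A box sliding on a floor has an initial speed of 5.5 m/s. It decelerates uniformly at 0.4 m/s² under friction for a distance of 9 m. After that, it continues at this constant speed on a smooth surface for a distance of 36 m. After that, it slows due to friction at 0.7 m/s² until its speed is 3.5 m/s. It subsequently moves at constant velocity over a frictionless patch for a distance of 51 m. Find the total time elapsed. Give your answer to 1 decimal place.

25.7 s

Phase 1 (decelerating): v₀ = 5.50 m/s, a = -0.4 m/s².
v² = v₀² + 2aΔx = 5.50² + 2·-0.4·9 = 23.1 → v = 4.80 m/s
t = (v − v₀)/a = (4.80 − 5.50)/-0.4 = 1.75 s

Phase 2 (constant speed): v₀ = 4.80 m/s, a = 0 m/s².
Constant speed: t = d/v = 36/4.80 = 7.50 s

Phase 3 (decelerating): v₀ = 4.80 m/s, a = -0.7 m/s².
v = v₀ + at → t = (3.5 − 4.80) / -0.7 = 1.86 s
v² = v₀² + 2aΔx → Δx = (3.5² − 4.80²)/(2·-0.7) = 7.71 m

Phase 4 (constant speed): v₀ = 3.50 m/s, a = 0 m/s².
Constant speed: t = d/v = 51/3.50 = 14.6 s
Total time = 1.75 + 7.50 + 1.86 + 14.6 = 25.7 s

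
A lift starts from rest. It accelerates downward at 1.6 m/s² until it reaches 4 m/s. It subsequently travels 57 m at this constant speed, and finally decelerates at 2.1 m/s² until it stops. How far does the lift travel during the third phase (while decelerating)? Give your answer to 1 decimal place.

3.8 m

Phase 1 (accelerating): v₀ = 0 m/s, a = 1.6 m/s².
v = v₀ + at → t = (4 − 0) / 1.6 = 2.50 s
v² = v₀² + 2aΔx → Δx = (4² − 0²)/(2·1.6) = 5.00 m

Phase 2 (constant speed): v₀ = 4.00 m/s, a = 0 m/s².
Constant speed: t = d/v = 57/4.00 = 14.2 s

Phase 3 (decelerating): v₀ = 4.00 m/s, a = -2.1 m/s².
v = v₀ + at → t = (0 − 4.00) / -2.1 = 1.90 s
v² = v₀² + 2aΔx → Δx = (0² − 4.00²)/(2·-2.1) = 3.81 m
Distance in phase 3 = 3.81 m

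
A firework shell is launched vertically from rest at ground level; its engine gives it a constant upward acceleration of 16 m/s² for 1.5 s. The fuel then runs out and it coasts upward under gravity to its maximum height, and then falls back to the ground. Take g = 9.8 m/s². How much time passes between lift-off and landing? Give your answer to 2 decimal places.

Phase 1 (powered ascent): v₀ = 0 m/s, a = 16 m/s².
v = v₀ + at = 0 + (16)(1.5) = 24.0 m/s
Δx = v₀t + ½at² = 0·1.5 + 0.5·16·1.5² = 18.0 m

Phase 2 (coasting upward): v₀ = 24.0 m/s, a = -9.8 m/s².
v = v₀ + at → t = (0 − 24.0) / -9.8 = 2.45 s
v² = v₀² + 2aΔx → Δx = (0² − 24.0²)/(2·-9.8) = 29.4 m

Phase 3 (free fall): v₀ = 0 m/s, a = -9.8 m/s².
Falls 47.4 m from rest: t = √(2·47.4/9.8) = 3.11 s; v = g·t = 30.5 m/s.
Total time = 1.50 + 2.45 + 3.11 = 7.06 s

7.06 s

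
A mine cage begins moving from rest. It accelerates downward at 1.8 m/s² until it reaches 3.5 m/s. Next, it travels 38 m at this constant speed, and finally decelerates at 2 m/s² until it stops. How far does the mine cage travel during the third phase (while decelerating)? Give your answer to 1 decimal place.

3.1 m

Phase 1 (accelerating): v₀ = 0 m/s, a = 1.8 m/s².
v = v₀ + at → t = (3.5 − 0) / 1.8 = 1.94 s
v² = v₀² + 2aΔx → Δx = (3.5² − 0²)/(2·1.8) = 3.40 m

Phase 2 (constant speed): v₀ = 3.50 m/s, a = 0 m/s².
Constant speed: t = d/v = 38/3.50 = 10.9 s

Phase 3 (decelerating): v₀ = 3.50 m/s, a = -2 m/s².
v = v₀ + at → t = (0 − 3.50) / -2 = 1.75 s
v² = v₀² + 2aΔx → Δx = (0² − 3.50²)/(2·-2) = 3.06 m
Distance in phase 3 = 3.06 m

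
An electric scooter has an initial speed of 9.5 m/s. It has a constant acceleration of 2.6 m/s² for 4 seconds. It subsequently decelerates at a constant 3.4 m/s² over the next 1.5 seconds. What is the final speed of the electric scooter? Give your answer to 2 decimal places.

14.80 m/s

Phase 1 (accelerating): v₀ = 9.50 m/s, a = 2.6 m/s².
v = v₀ + at = 9.50 + (2.6)(4) = 19.9 m/s
Δx = v₀t + ½at² = 9.50·4 + 0.5·2.6·4² = 58.8 m

Phase 2 (decelerating): v₀ = 19.9 m/s, a = -3.4 m/s².
v = v₀ + at = 19.9 + (-3.4)(1.5) = 14.8 m/s
Δx = v₀t + ½at² = 19.9·1.5 + 0.5·-3.4·1.5² = 26.0 m
Final speed = 14.8 m/s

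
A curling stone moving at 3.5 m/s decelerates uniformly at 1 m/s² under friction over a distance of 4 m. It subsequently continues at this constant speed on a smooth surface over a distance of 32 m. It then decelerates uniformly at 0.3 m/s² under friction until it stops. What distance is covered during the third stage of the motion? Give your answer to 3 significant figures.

7.08 m

Phase 1 (decelerating): v₀ = 3.50 m/s, a = -1 m/s².
v² = v₀² + 2aΔx = 3.50² + 2·-1·4 = 4.25 → v = 2.06 m/s
t = (v − v₀)/a = (2.06 − 3.50)/-1 = 1.44 s

Phase 2 (constant speed): v₀ = 2.06 m/s, a = 0 m/s².
Constant speed: t = d/v = 32/2.06 = 15.5 s

Phase 3 (decelerating): v₀ = 2.06 m/s, a = -0.3 m/s².
v = v₀ + at → t = (0 − 2.06) / -0.3 = 6.87 s
v² = v₀² + 2aΔx → Δx = (0² − 2.06²)/(2·-0.3) = 7.08 m
Distance in phase 3 = 7.08 m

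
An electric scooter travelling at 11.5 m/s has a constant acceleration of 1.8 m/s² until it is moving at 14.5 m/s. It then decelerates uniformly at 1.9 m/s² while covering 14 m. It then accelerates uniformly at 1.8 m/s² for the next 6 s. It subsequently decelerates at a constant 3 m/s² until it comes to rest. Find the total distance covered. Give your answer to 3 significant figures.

234 m

Phase 1 (accelerating): v₀ = 11.5 m/s, a = 1.8 m/s².
v = v₀ + at → t = (14.5 − 11.5) / 1.8 = 1.67 s
v² = v₀² + 2aΔx → Δx = (14.5² − 11.5²)/(2·1.8) = 21.7 m

Phase 2 (decelerating): v₀ = 14.5 m/s, a = -1.9 m/s².
v² = v₀² + 2aΔx = 14.5² + 2·-1.9·14 = 157 → v = 12.5 m/s
t = (v − v₀)/a = (12.5 − 14.5)/-1.9 = 1.04 s

Phase 3 (accelerating): v₀ = 12.5 m/s, a = 1.8 m/s².
v = v₀ + at = 12.5 + (1.8)(6) = 23.3 m/s
Δx = v₀t + ½at² = 12.5·6 + 0.5·1.8·6² = 108 m

Phase 4 (decelerating): v₀ = 23.3 m/s, a = -3 m/s².
v = v₀ + at → t = (0 − 23.3) / -3 = 7.78 s
v² = v₀² + 2aΔx → Δx = (0² − 23.3²)/(2·-3) = 90.7 m
Total distance = 21.7 + 14.0 + 108 + 90.7 = 234 m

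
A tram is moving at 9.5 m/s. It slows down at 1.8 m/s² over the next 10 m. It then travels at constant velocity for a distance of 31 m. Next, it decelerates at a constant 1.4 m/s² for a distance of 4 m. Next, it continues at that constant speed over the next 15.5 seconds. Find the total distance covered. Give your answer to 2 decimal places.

146.70 m

Phase 1 (decelerating): v₀ = 9.50 m/s, a = -1.8 m/s².
v² = v₀² + 2aΔx = 9.50² + 2·-1.8·10 = 54.2 → v = 7.37 m/s
t = (v − v₀)/a = (7.37 − 9.50)/-1.8 = 1.19 s

Phase 2 (constant speed): v₀ = 7.37 m/s, a = 0 m/s².
Constant speed: t = d/v = 31/7.37 = 4.21 s

Phase 3 (decelerating): v₀ = 7.37 m/s, a = -1.4 m/s².
v² = v₀² + 2aΔx = 7.37² + 2·-1.4·4 = 43.0 → v = 6.56 m/s
t = (v − v₀)/a = (6.56 − 7.37)/-1.4 = 0.574 s

Phase 4 (constant speed): v₀ = 6.56 m/s, a = 0 m/s².
v = v₀ + at = 6.56 + (0)(15.5) = 6.56 m/s
Δx = v₀t + ½at² = 6.56·15.5 + 0.5·0·15.5² = 102 m
Total distance = 10.0 + 31.0 + 4.00 + 102 = 147 m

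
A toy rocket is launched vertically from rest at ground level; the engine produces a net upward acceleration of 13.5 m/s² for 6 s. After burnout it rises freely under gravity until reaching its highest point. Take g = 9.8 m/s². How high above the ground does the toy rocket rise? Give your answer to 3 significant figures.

Phase 1 (powered ascent): v₀ = 0 m/s, a = 13.5 m/s².
v = v₀ + at = 0 + (13.5)(6) = 81.0 m/s
Δx = v₀t + ½at² = 0·6 + 0.5·13.5·6² = 243 m

Phase 2 (coasting upward): v₀ = 81.0 m/s, a = -9.8 m/s².
v = v₀ + at → t = (0 − 81.0) / -9.8 = 8.27 s
v² = v₀² + 2aΔx → Δx = (0² − 81.0²)/(2·-9.8) = 335 m
Maximum height = 243 + 335 = 578 m

578 m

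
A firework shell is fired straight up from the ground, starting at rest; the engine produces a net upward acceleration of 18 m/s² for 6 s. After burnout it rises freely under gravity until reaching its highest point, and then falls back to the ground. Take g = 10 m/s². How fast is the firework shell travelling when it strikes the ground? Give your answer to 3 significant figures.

Phase 1 (powered ascent): v₀ = 0 m/s, a = 18 m/s².
v = v₀ + at = 0 + (18)(6) = 108 m/s
Δx = v₀t + ½at² = 0·6 + 0.5·18·6² = 324 m

Phase 2 (coasting upward): v₀ = 108 m/s, a = -10 m/s².
v = v₀ + at → t = (0 − 108) / -10 = 10.8 s
v² = v₀² + 2aΔx → Δx = (0² − 108²)/(2·-10) = 583 m

Phase 3 (free fall): v₀ = 0 m/s, a = -10 m/s².
Falls 907 m from rest: t = √(2·907/10) = 13.5 s; v = g·t = 135 m/s.
Impact speed = 135 m/s

135 m/s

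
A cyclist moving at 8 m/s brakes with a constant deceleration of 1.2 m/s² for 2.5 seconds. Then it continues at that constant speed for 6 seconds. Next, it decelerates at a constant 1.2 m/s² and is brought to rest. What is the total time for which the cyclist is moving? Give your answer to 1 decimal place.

12.7 s

Phase 1 (decelerating): v₀ = 8.00 m/s, a = -1.2 m/s².
v = v₀ + at = 8.00 + (-1.2)(2.5) = 5.00 m/s
Δx = v₀t + ½at² = 8.00·2.5 + 0.5·-1.2·2.5² = 16.2 m

Phase 2 (constant speed): v₀ = 5.00 m/s, a = 0 m/s².
v = v₀ + at = 5.00 + (0)(6) = 5.00 m/s
Δx = v₀t + ½at² = 5.00·6 + 0.5·0·6² = 30.0 m

Phase 3 (decelerating): v₀ = 5.00 m/s, a = -1.2 m/s².
v = v₀ + at → t = (0 − 5.00) / -1.2 = 4.17 s
v² = v₀² + 2aΔx → Δx = (0² − 5.00²)/(2·-1.2) = 10.4 m
Total time = 2.50 + 6.00 + 4.17 = 12.7 s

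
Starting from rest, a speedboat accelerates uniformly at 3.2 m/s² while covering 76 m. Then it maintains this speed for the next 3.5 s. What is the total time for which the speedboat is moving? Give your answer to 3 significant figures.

Phase 1 (accelerating): v₀ = 0 m/s, a = 3.2 m/s².
v² = v₀² + 2aΔx = 0² + 2·3.2·76 = 486 → v = 22.1 m/s
t = (v − v₀)/a = (22.1 − 0)/3.2 = 6.89 s

Phase 2 (constant speed): v₀ = 22.1 m/s, a = 0 m/s².
v = v₀ + at = 22.1 + (0)(3.5) = 22.1 m/s
Δx = v₀t + ½at² = 22.1·3.5 + 0.5·0·3.5² = 77.2 m
Total time = 6.89 + 3.50 = 10.4 s

10.4 s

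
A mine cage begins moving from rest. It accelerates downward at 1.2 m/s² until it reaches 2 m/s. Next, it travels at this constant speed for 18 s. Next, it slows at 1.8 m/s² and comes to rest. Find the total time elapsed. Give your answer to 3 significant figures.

20.8 s

Phase 1 (accelerating): v₀ = 0 m/s, a = 1.2 m/s².
v = v₀ + at → t = (2 − 0) / 1.2 = 1.67 s
v² = v₀² + 2aΔx → Δx = (2² − 0²)/(2·1.2) = 1.67 m

Phase 2 (constant speed): v₀ = 2.00 m/s, a = 0 m/s².
v = v₀ + at = 2.00 + (0)(18) = 2.00 m/s
Δx = v₀t + ½at² = 2.00·18 + 0.5·0·18² = 36.0 m

Phase 3 (decelerating): v₀ = 2.00 m/s, a = -1.8 m/s².
v = v₀ + at → t = (0 − 2.00) / -1.8 = 1.11 s
v² = v₀² + 2aΔx → Δx = (0² − 2.00²)/(2·-1.8) = 1.11 m
Total time = 1.67 + 18.0 + 1.11 = 20.8 s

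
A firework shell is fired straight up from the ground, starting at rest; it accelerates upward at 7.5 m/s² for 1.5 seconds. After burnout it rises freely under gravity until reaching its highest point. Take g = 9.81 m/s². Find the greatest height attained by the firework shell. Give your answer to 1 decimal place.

Phase 1 (powered ascent): v₀ = 0 m/s, a = 7.5 m/s².
v = v₀ + at = 0 + (7.5)(1.5) = 11.2 m/s
Δx = v₀t + ½at² = 0·1.5 + 0.5·7.5·1.5² = 8.44 m

Phase 2 (coasting upward): v₀ = 11.2 m/s, a = -9.81 m/s².
v = v₀ + at → t = (0 − 11.2) / -9.81 = 1.15 s
v² = v₀² + 2aΔx → Δx = (0² − 11.2²)/(2·-9.81) = 6.45 m
Maximum height = 8.44 + 6.45 = 14.9 m

14.9 m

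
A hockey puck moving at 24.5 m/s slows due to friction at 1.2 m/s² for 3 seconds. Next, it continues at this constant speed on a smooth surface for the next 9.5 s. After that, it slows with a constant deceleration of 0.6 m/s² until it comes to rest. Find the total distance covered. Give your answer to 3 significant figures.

Phase 1 (decelerating): v₀ = 24.5 m/s, a = -1.2 m/s².
v = v₀ + at = 24.5 + (-1.2)(3) = 20.9 m/s
Δx = v₀t + ½at² = 24.5·3 + 0.5·-1.2·3² = 68.1 m

Phase 2 (constant speed): v₀ = 20.9 m/s, a = 0 m/s².
v = v₀ + at = 20.9 + (0)(9.5) = 20.9 m/s
Δx = v₀t + ½at² = 20.9·9.5 + 0.5·0·9.5² = 199 m

Phase 3 (decelerating): v₀ = 20.9 m/s, a = -0.6 m/s².
v = v₀ + at → t = (0 − 20.9) / -0.6 = 34.8 s
v² = v₀² + 2aΔx → Δx = (0² − 20.9²)/(2·-0.6) = 364 m
Total distance = 68.1 + 199 + 364 = 631 m

631 m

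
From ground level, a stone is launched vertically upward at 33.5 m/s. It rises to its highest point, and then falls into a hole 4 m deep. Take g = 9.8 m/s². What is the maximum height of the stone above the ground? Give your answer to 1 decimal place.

57.3 m

Phase 1 (rising): v₀ = 33.5 m/s, a = -9.8 m/s².
v = v₀ + at → t = (0 − 33.5) / -9.8 = 3.42 s
v² = v₀² + 2aΔx → Δx = (0² − 33.5²)/(2·-9.8) = 57.3 m
Maximum height = 57.3 m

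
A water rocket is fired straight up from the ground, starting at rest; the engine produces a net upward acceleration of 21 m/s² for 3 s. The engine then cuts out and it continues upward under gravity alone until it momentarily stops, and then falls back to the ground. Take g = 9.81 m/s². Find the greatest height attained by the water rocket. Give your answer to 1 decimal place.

296.8 m

Phase 1 (powered ascent): v₀ = 0 m/s, a = 21 m/s².
v = v₀ + at = 0 + (21)(3) = 63.0 m/s
Δx = v₀t + ½at² = 0·3 + 0.5·21·3² = 94.5 m

Phase 2 (coasting upward): v₀ = 63.0 m/s, a = -9.81 m/s².
v = v₀ + at → t = (0 − 63.0) / -9.81 = 6.42 s
v² = v₀² + 2aΔx → Δx = (0² − 63.0²)/(2·-9.81) = 202 m
Maximum height = 94.5 + 202 = 297 m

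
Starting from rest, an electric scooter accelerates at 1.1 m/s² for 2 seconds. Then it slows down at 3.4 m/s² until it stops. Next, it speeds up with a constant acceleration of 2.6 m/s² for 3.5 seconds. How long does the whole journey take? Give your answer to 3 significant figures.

6.15 s

Phase 1 (accelerating): v₀ = 0 m/s, a = 1.1 m/s².
v = v₀ + at = 0 + (1.1)(2) = 2.20 m/s
Δx = v₀t + ½at² = 0·2 + 0.5·1.1·2² = 2.20 m

Phase 2 (decelerating): v₀ = 2.20 m/s, a = -3.4 m/s².
v = v₀ + at → t = (0 − 2.20) / -3.4 = 0.647 s
v² = v₀² + 2aΔx → Δx = (0² − 2.20²)/(2·-3.4) = 0.712 m

Phase 3 (accelerating): v₀ = 0 m/s, a = 2.6 m/s².
v = v₀ + at = 0 + (2.6)(3.5) = 9.10 m/s
Δx = v₀t + ½at² = 0·3.5 + 0.5·2.6·3.5² = 15.9 m
Total time = 2.00 + 0.647 + 3.50 = 6.15 s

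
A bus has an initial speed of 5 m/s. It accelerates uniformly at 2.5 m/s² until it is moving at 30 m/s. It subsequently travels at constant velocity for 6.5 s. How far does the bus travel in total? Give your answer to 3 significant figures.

Phase 1 (accelerating): v₀ = 5.00 m/s, a = 2.5 m/s².
v = v₀ + at → t = (30 − 5.00) / 2.5 = 10.0 s
v² = v₀² + 2aΔx → Δx = (30² − 5.00²)/(2·2.5) = 175 m

Phase 2 (constant speed): v₀ = 30.0 m/s, a = 0 m/s².
v = v₀ + at = 30.0 + (0)(6.5) = 30.0 m/s
Δx = v₀t + ½at² = 30.0·6.5 + 0.5·0·6.5² = 195 m
Total distance = 175 + 195 = 370 m

370 m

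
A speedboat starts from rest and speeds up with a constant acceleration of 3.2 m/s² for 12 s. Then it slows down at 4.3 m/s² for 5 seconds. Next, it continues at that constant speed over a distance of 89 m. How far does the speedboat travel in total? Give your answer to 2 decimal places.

Phase 1 (accelerating): v₀ = 0 m/s, a = 3.2 m/s².
v = v₀ + at = 0 + (3.2)(12) = 38.4 m/s
Δx = v₀t + ½at² = 0·12 + 0.5·3.2·12² = 230 m

Phase 2 (decelerating): v₀ = 38.4 m/s, a = -4.3 m/s².
v = v₀ + at = 38.4 + (-4.3)(5) = 16.9 m/s
Δx = v₀t + ½at² = 38.4·5 + 0.5·-4.3·5² = 138 m

Phase 3 (constant speed): v₀ = 16.9 m/s, a = 0 m/s².
Constant speed: t = d/v = 89/16.9 = 5.27 s
Total distance = 230 + 138 + 89.0 = 458 m

457.65 m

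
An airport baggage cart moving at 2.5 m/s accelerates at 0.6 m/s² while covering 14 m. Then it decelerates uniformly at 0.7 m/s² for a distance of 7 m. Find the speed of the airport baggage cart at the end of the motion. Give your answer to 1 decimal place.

Phase 1 (accelerating): v₀ = 2.50 m/s, a = 0.6 m/s².
v² = v₀² + 2aΔx = 2.50² + 2·0.6·14 = 23.1 → v = 4.80 m/s
t = (v − v₀)/a = (4.80 − 2.50)/0.6 = 3.84 s

Phase 2 (decelerating): v₀ = 4.80 m/s, a = -0.7 m/s².
v² = v₀² + 2aΔx = 4.80² + 2·-0.7·7 = 13.2 → v = 3.64 m/s
t = (v − v₀)/a = (3.64 − 4.80)/-0.7 = 1.66 s
Final speed = 3.64 m/s

3.6 m/s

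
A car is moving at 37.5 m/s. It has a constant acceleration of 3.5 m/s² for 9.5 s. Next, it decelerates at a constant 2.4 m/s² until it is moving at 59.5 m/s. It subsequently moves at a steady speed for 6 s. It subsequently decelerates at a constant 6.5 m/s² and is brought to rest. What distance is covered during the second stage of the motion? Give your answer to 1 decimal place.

305.3 m

Phase 1 (accelerating): v₀ = 37.5 m/s, a = 3.5 m/s².
v = v₀ + at = 37.5 + (3.5)(9.5) = 70.8 m/s
Δx = v₀t + ½at² = 37.5·9.5 + 0.5·3.5·9.5² = 514 m

Phase 2 (decelerating): v₀ = 70.8 m/s, a = -2.4 m/s².
v = v₀ + at → t = (59.5 − 70.8) / -2.4 = 4.69 s
v² = v₀² + 2aΔx → Δx = (59.5² − 70.8²)/(2·-2.4) = 305 m
Distance in phase 2 = 305 m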